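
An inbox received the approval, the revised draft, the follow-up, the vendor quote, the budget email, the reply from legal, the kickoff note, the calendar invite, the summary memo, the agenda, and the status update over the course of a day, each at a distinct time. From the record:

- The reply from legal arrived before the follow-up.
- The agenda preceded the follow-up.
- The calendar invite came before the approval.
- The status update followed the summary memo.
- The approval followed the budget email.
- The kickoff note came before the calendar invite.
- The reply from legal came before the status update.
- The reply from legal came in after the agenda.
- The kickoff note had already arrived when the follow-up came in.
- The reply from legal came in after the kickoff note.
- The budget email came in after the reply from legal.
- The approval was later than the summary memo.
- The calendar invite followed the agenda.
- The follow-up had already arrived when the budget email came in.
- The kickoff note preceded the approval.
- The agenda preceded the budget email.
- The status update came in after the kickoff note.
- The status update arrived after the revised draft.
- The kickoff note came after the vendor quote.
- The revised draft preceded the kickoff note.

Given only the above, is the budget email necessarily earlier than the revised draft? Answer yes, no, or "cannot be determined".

no

Tracing the constraints gives the revised draft → the kickoff note → the reply from legal → the budget email, so the revised draft must come before the budget email.
That means the budget email cannot be before the revised draft.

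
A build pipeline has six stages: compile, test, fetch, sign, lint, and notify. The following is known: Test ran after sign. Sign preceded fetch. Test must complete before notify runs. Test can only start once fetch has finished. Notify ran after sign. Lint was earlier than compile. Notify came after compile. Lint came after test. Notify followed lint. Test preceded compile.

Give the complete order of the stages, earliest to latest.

The constraints fix every adjacent pair, so only one ordering works:
sign → fetch → test → lint → compile → notify.

sign, fetch, test, lint, compile, notify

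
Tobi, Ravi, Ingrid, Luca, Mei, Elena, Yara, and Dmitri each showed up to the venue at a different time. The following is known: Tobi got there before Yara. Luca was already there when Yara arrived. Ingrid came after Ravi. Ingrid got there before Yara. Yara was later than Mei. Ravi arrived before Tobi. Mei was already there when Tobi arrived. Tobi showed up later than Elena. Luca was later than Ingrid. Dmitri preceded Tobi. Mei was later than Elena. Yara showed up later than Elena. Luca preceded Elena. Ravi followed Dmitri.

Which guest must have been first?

Dmitri

Dmitri has a chain of constraints placing them before every other guest, so Dmitri must be first.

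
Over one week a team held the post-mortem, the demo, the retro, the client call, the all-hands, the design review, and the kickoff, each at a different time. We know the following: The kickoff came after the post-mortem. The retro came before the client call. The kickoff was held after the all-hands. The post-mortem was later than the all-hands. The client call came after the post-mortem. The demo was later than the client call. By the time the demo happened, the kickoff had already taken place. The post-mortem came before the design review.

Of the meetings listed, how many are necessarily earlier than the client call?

Directly stated before the client call: the post-mortem and the retro.
The all-hands reaches the client call via the all-hands → the post-mortem → the client call.
That's the all-hands, the post-mortem, and the retro — 3 in all.

3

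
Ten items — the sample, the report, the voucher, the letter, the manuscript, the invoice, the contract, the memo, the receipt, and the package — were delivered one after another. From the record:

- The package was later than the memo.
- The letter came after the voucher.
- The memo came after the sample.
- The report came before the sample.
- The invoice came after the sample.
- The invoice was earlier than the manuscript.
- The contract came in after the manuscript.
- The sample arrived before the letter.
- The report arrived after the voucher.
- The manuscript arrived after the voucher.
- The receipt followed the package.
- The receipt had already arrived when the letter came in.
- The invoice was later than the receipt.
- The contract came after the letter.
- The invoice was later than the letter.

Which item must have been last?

Every other item has a chain of constraints placing it before the contract, so the contract is last.

the contract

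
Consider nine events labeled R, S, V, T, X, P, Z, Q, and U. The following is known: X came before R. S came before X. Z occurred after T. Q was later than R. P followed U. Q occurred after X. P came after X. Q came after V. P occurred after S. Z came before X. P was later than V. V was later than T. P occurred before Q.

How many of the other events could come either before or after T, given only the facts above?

Forced after T: P, Q, R, V, X, and Z.
That leaves S and U with no forced order relative to T — 2.

2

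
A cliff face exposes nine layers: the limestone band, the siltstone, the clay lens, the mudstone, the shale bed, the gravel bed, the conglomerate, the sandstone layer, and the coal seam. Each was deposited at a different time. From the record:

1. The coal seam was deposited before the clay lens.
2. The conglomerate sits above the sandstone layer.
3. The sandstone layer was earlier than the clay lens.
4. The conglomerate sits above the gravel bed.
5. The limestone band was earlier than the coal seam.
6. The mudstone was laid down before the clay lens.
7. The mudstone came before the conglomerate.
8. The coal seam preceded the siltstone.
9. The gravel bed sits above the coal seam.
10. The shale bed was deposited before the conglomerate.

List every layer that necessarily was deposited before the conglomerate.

Directly stated before the conglomerate: the gravel bed, the mudstone, the sandstone layer, and the shale bed.
The coal seam reaches the conglomerate via the coal seam → the gravel bed → the conglomerate.
The limestone band reaches the conglomerate via the limestone band → the coal seam → the gravel bed → the conglomerate.

the coal seam, the gravel bed, the limestone band, the mudstone, the sandstone layer, the shale bed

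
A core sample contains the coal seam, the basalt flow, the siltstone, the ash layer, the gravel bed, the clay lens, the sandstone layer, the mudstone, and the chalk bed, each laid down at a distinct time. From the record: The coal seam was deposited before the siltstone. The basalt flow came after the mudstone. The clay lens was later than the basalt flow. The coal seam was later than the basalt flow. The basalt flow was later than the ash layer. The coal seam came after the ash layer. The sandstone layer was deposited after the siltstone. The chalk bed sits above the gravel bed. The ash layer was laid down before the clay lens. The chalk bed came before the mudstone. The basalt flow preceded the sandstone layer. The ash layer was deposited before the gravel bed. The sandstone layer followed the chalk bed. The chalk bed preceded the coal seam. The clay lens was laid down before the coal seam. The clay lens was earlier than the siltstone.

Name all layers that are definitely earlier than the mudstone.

the ash layer, the chalk bed, the gravel bed

Directly stated before the mudstone: the chalk bed.
The ash layer reaches the mudstone via the ash layer → the gravel bed → the chalk bed → the mudstone.
The gravel bed reaches the mudstone via the gravel bed → the chalk bed → the mudstone.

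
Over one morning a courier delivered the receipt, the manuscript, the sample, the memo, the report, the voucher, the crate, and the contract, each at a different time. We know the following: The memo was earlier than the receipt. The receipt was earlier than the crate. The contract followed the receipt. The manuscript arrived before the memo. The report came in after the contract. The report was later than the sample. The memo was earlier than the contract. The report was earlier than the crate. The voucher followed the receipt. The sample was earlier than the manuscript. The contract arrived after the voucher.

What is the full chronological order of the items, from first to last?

The constraints fix every adjacent pair, so only one ordering works:
the sample → the manuscript → the memo → the receipt → the voucher → the contract → the report → the crate.

the sample, the manuscript, the memo, the receipt, the voucher, the contract, the report, the crate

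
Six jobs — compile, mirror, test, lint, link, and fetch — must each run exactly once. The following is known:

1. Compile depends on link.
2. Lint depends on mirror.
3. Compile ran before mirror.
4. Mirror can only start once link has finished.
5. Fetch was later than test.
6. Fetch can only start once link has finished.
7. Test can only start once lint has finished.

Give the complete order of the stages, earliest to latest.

The constraints fix every adjacent pair, so only one ordering works:
link → compile → mirror → lint → test → fetch.

link, compile, mirror, lint, test, fetch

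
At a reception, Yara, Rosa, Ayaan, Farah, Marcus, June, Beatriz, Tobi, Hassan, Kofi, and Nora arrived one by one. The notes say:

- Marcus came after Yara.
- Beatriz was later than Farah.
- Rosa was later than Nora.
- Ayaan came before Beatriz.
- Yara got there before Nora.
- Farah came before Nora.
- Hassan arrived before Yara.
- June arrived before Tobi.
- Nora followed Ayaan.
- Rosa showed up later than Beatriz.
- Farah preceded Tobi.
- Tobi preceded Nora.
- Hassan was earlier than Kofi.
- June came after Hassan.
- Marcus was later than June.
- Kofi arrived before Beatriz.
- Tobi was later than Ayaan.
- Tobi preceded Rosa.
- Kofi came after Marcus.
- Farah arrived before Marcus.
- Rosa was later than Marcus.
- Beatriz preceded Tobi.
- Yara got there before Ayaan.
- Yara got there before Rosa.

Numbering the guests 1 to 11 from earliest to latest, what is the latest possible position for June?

June must come before Beatriz, Kofi, Marcus, Nora, Rosa, and Tobi — 6 guests forced after them.
Everything else can be placed before June in some valid order, so June can sit as late as position 11 − 6 = 5.

5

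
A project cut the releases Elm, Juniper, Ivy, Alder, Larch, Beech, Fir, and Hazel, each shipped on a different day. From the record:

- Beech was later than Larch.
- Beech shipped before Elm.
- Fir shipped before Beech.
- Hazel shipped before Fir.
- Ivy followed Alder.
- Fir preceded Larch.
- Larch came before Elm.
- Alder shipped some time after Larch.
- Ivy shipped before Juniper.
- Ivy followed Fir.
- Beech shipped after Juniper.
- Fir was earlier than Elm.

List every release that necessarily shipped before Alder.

Directly stated before Alder: Larch.
Fir reaches Alder via Fir → Larch → Alder.
Hazel reaches Alder via Hazel → Fir → Larch → Alder.
No chain forces Beech (or any of the others) ahead of Alder.

Fir, Hazel, Larch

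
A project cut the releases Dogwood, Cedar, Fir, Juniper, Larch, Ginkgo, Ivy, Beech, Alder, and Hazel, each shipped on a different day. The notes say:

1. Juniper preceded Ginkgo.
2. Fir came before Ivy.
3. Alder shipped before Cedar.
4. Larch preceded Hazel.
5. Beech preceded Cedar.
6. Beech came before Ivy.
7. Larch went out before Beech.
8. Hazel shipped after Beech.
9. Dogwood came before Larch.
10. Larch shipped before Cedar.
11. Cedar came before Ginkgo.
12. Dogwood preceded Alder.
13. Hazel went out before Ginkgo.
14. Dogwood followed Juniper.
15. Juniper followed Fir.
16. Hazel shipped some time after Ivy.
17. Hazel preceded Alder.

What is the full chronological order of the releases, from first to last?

Fir, Juniper, Dogwood, Larch, Beech, Ivy, Hazel, Alder, Cedar, Ginkgo

The constraints fix every adjacent pair, so only one ordering works:
Fir → Juniper → Dogwood → Larch → Beech → Ivy → Hazel → Alder → Cedar → Ginkgo.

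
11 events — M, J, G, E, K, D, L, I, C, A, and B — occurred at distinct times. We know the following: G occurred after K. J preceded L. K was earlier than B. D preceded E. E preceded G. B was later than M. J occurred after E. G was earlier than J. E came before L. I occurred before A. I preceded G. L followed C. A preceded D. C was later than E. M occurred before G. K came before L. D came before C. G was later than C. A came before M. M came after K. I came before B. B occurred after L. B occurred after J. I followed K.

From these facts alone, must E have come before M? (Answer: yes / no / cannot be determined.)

cannot be determined

No chain of stated constraints runs from E to M, and none runs from M to E either.
So the relative order of E and M is not fixed by the given facts.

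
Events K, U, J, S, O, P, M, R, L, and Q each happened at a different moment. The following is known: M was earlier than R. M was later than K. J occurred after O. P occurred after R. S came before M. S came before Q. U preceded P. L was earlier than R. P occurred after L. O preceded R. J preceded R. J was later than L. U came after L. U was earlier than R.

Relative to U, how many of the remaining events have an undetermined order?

Forced before U: L; forced after U: P and R.
That leaves J, K, M, O, Q, and S with no forced order relative to U — 6.

6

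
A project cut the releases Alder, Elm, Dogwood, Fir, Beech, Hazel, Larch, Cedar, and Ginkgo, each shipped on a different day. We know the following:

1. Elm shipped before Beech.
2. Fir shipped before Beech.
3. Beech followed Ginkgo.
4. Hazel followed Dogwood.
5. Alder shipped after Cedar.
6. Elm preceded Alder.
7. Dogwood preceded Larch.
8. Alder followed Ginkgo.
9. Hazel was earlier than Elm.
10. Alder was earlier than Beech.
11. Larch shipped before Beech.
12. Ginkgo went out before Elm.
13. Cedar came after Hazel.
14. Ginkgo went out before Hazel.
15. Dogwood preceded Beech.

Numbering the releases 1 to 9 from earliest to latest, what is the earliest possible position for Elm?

Dogwood, Ginkgo, and Hazel must all come before Elm — 3 forced predecessors.
Nothing else is forced ahead of Elm, so its earliest slot is position 3 + 1 = 4.

4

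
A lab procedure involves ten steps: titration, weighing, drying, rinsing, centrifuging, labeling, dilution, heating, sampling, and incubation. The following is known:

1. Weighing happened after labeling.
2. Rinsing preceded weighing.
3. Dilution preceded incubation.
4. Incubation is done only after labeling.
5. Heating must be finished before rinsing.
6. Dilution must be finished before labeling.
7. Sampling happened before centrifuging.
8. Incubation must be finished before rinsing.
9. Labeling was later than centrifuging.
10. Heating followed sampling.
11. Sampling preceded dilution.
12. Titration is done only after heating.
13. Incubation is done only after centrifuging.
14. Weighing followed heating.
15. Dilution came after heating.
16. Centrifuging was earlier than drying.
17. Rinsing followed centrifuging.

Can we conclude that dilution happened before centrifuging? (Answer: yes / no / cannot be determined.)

No chain of stated constraints runs from dilution to centrifuging, and none runs from centrifuging to dilution either.
So the relative order of dilution and centrifuging is not fixed by the given facts.

cannot be determined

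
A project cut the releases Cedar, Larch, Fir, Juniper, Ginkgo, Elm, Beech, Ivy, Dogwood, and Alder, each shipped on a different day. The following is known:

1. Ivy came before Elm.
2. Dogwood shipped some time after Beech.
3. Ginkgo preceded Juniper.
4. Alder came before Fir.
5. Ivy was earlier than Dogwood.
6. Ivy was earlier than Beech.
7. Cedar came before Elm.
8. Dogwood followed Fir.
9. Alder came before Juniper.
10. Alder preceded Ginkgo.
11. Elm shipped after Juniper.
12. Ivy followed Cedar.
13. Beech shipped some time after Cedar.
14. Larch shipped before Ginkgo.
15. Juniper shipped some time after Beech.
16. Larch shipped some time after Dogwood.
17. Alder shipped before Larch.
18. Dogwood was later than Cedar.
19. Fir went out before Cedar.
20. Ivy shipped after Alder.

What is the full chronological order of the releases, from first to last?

The constraints fix every adjacent pair, so only one ordering works:
Alder → Fir → Cedar → Ivy → Beech → Dogwood → Larch → Ginkgo → Juniper → Elm.

Alder, Fir, Cedar, Ivy, Beech, Dogwood, Larch, Ginkgo, Juniper, Elm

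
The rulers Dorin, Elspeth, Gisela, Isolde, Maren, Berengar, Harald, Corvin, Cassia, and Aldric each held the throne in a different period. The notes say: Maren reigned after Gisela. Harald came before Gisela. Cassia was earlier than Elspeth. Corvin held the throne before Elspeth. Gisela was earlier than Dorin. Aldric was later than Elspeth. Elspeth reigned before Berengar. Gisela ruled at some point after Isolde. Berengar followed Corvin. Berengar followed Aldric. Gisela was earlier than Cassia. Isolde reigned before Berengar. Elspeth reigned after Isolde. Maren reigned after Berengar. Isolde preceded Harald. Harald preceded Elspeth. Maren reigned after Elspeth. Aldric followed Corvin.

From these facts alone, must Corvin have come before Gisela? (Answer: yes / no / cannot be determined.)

No chain of stated constraints runs from Corvin to Gisela, and none runs from Gisela to Corvin either.
So the relative order of Corvin and Gisela is not fixed by the given facts.

cannot be determined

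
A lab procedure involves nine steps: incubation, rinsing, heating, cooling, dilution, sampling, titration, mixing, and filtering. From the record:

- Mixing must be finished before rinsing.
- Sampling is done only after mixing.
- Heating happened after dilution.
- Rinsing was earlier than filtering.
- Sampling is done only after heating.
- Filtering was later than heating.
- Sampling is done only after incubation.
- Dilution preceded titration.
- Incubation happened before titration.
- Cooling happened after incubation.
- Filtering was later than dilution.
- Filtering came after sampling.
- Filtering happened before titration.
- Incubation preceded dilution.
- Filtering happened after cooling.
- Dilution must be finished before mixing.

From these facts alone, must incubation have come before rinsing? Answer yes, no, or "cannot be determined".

Chain the constraints: incubation → dilution → mixing → rinsing. Each link is directly stated, so incubation comes before rinsing.

yes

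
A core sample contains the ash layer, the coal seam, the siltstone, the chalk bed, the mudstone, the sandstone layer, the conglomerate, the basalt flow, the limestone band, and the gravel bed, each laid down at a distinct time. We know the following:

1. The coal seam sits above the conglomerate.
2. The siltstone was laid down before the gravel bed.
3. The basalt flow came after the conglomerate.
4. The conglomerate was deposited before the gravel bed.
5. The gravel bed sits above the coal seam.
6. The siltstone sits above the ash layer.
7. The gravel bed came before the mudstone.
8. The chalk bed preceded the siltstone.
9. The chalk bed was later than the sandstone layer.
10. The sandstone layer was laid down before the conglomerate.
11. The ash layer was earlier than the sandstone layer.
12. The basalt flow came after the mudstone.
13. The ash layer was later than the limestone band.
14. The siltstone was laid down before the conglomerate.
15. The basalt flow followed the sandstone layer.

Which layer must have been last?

the basalt flow

Every other layer has a chain of constraints placing it before the basalt flow, so the basalt flow is last.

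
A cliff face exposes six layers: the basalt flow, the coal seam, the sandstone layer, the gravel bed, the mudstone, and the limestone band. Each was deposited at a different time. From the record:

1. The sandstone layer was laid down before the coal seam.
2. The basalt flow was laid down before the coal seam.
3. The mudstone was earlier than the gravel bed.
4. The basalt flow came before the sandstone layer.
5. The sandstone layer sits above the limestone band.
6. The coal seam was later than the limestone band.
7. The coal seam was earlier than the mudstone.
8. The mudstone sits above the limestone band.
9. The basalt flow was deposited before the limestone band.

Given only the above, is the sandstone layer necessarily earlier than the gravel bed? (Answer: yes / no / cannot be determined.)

yes

Chain the constraints: the sandstone layer → the coal seam → the mudstone → the gravel bed. Each link is directly stated, so the sandstone layer comes before the gravel bed.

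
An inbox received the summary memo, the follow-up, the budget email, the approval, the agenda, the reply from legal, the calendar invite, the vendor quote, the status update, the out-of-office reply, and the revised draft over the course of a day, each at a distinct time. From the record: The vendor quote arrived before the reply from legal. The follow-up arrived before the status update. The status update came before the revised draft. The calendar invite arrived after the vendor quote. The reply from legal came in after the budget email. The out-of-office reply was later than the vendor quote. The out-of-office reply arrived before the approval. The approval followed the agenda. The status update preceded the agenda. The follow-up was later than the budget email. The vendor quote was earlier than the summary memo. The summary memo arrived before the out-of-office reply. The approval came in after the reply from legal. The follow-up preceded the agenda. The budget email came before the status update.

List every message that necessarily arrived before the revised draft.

Directly stated before the revised draft: the status update.
The budget email reaches the revised draft via the budget email → the status update → the revised draft.
The follow-up reaches the revised draft via the follow-up → the status update → the revised draft.

the budget email, the follow-up, the status update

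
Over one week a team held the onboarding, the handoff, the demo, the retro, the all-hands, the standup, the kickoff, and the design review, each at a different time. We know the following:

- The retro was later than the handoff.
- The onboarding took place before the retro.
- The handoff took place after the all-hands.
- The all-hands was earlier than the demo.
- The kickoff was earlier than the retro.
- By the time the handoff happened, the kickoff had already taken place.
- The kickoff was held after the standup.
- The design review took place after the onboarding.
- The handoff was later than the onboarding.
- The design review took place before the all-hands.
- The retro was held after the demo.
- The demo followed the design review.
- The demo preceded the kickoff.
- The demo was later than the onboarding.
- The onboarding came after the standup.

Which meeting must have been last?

the retro

Every other meeting has a chain of constraints placing it before the retro, so the retro is last.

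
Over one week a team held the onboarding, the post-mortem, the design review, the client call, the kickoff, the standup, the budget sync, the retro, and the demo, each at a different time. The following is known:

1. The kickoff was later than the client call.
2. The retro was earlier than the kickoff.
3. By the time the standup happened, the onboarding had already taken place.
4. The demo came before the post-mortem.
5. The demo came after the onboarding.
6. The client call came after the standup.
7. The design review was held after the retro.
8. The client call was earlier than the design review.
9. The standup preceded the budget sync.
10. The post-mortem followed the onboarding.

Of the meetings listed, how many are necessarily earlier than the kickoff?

4

Directly stated before the kickoff: the client call and the retro.
The onboarding reaches the kickoff via the onboarding → the standup → the client call → the kickoff.
The standup reaches the kickoff via the standup → the client call → the kickoff.
No chain forces the design review (or any of the others) ahead of the kickoff.
That's the client call, the onboarding, the retro, and the standup — 4 in all.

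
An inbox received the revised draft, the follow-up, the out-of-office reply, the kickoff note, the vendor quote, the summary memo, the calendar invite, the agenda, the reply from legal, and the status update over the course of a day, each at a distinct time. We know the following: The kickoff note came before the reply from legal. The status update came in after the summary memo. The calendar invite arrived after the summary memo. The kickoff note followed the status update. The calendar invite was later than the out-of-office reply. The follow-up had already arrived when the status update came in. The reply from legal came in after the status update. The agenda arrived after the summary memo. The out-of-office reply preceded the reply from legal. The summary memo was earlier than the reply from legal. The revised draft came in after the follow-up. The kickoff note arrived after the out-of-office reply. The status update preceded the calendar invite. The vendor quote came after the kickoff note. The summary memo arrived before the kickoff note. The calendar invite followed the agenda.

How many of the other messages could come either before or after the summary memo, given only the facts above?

3

Forced after the summary memo: the agenda, the calendar invite, the kickoff note, the reply from legal, the status update, and the vendor quote.
That leaves the follow-up, the out-of-office reply, and the revised draft with no forced order relative to the summary memo — 3.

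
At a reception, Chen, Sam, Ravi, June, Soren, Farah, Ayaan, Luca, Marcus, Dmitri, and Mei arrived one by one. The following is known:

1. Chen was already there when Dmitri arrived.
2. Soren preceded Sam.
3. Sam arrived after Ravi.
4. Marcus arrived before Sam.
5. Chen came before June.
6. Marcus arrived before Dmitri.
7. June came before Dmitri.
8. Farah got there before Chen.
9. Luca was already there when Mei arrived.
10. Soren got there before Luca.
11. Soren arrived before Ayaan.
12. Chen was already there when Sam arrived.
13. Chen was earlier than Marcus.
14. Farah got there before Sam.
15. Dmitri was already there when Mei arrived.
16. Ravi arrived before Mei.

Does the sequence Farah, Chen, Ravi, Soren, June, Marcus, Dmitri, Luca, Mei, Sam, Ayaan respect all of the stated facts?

Check each stated constraint against the proposed order — e.g. Chen is ahead of Sam; Farah is ahead of Sam. Every pair is in the required order; nothing is violated.

yes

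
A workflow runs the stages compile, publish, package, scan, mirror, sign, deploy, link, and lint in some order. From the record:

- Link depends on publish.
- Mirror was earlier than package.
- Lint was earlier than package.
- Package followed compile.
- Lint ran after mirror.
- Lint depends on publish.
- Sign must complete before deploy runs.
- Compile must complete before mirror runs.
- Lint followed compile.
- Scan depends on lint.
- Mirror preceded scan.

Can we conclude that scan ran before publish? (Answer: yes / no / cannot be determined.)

no

Tracing the constraints gives publish → lint → scan, so publish must come before scan.
That means scan cannot be before publish.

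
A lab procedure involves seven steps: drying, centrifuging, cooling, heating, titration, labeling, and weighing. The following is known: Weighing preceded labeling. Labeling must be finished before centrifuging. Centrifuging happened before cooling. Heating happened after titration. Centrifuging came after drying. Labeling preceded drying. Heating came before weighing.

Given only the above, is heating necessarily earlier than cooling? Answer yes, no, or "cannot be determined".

yes

Chain the constraints: heating → weighing → labeling → centrifuging → cooling. Each link is directly stated, so heating comes before cooling.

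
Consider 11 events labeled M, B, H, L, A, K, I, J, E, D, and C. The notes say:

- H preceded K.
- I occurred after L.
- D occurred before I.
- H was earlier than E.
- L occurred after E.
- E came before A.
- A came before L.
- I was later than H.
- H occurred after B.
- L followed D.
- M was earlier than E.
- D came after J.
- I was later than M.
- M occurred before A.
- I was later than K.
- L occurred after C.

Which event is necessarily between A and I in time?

Tracing the constraints gives A → L → I, so L sits after A and before I.
No other event is forced both after A and before I.

L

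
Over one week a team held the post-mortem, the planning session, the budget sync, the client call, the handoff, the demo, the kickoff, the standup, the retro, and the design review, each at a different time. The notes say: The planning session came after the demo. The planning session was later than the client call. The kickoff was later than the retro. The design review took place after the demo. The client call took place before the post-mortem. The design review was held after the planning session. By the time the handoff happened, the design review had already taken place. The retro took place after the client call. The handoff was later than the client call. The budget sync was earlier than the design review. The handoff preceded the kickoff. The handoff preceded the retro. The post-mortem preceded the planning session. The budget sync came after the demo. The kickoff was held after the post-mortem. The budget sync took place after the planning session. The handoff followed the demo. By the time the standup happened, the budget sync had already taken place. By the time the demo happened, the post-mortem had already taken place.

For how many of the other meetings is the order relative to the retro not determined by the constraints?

Forced before the retro: the budget sync, the client call, the demo, the design review, the handoff, the planning session, and the post-mortem; forced after the retro: the kickoff.
That leaves the standup with no forced order relative to the retro — 1.

1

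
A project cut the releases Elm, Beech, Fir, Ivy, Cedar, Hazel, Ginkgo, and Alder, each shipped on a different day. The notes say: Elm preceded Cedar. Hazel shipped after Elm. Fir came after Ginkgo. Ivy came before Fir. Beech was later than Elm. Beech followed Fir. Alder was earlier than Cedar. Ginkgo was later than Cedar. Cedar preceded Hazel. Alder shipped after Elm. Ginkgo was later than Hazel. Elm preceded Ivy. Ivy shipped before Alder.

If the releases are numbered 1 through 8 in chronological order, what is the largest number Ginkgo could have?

Ginkgo must come before Beech and Fir — 2 releases forced after it.
Everything else can be placed before Ginkgo in some valid order, so Ginkgo can sit as late as position 8 − 2 = 6.

6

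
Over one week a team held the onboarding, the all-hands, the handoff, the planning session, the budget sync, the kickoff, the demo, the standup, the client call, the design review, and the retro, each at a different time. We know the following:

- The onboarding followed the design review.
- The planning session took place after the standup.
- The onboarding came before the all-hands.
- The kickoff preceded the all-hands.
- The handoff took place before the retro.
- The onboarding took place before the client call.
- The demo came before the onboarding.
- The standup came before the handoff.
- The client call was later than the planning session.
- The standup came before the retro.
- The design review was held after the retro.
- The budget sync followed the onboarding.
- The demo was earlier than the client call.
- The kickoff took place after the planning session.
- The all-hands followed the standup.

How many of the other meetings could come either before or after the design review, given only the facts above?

Forced before the design review: the handoff, the retro, and the standup; forced after the design review: the all-hands, the budget sync, the client call, and the onboarding.
That leaves the demo, the kickoff, and the planning session with no forced order relative to the design review — 3.

3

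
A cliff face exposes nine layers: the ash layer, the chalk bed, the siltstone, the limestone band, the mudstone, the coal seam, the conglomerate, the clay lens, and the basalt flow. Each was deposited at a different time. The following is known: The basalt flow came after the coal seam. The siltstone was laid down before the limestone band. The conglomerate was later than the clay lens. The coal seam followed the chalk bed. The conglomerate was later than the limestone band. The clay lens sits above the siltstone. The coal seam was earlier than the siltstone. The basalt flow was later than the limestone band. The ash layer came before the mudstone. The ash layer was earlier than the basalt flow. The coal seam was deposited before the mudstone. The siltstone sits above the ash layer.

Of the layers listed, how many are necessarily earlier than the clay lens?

Directly stated before the clay lens: the siltstone.
The ash layer reaches the clay lens via the ash layer → the siltstone → the clay lens.
The chalk bed reaches the clay lens via the chalk bed → the coal seam → the siltstone → the clay lens.
The coal seam reaches the clay lens via the coal seam → the siltstone → the clay lens.
No chain forces the mudstone (or any of the others) ahead of the clay lens.
That's the ash layer, the chalk bed, the coal seam, and the siltstone — 4 in all.

4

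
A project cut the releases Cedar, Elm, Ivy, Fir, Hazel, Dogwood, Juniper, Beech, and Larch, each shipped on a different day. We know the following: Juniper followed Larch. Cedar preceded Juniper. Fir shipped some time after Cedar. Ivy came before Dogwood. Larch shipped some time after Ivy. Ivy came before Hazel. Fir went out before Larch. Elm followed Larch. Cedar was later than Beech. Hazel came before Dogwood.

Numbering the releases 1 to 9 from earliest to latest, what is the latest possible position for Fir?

Fir must come before Elm, Juniper, and Larch — 3 releases forced after it.
Everything else can be placed before Fir in some valid order, so Fir can sit as late as position 9 − 3 = 6.

6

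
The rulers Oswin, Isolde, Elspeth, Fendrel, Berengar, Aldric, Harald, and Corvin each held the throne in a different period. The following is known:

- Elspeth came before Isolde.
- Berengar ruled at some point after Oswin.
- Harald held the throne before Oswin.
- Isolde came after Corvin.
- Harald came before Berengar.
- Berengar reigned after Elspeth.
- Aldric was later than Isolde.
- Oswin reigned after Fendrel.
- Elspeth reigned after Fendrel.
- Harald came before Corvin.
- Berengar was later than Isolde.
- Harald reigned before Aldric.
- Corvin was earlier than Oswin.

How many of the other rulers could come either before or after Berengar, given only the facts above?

Forced before Berengar: Corvin, Elspeth, Fendrel, Harald, Isolde, and Oswin.
That leaves Aldric with no forced order relative to Berengar — 1.

1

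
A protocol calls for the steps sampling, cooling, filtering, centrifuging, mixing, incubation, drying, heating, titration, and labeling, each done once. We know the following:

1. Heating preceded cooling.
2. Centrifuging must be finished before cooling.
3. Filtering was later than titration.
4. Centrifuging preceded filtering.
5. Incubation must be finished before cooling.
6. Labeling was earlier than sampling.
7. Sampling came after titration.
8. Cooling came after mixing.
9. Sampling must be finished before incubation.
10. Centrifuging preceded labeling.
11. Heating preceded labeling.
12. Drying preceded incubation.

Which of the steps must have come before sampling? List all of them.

Directly stated before sampling: labeling and titration.
Centrifuging reaches sampling via centrifuging → labeling → sampling.
Heating reaches sampling via heating → labeling → sampling.
No chain forces drying (or any of the others) ahead of sampling.

centrifuging, heating, labeling, titration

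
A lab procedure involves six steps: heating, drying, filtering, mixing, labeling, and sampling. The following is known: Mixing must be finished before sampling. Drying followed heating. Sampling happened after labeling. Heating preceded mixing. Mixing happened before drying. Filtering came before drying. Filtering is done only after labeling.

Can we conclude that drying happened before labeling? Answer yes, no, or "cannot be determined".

Tracing the constraints gives labeling → filtering → drying, so labeling must come before drying.
That means drying cannot be before labeling.

no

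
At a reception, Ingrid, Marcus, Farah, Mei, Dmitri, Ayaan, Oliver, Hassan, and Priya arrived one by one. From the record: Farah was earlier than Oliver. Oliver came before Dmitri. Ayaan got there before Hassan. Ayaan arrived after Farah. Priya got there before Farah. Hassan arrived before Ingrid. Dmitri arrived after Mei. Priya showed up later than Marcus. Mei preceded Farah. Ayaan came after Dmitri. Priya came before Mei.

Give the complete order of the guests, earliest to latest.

Marcus, Priya, Mei, Farah, Oliver, Dmitri, Ayaan, Hassan, Ingrid

The constraints fix every adjacent pair, so only one ordering works:
Marcus → Priya → Mei → Farah → Oliver → Dmitri → Ayaan → Hassan → Ingrid.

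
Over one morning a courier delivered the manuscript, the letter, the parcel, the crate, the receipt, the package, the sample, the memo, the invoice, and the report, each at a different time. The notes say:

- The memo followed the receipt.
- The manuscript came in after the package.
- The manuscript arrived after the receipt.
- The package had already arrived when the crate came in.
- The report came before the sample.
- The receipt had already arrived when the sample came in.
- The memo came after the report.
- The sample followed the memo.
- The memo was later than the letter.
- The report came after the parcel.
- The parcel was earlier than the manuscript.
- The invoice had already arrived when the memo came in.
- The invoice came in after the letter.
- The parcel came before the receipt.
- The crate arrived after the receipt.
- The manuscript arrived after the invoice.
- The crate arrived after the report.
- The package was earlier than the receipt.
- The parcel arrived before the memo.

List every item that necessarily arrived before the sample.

the invoice, the letter, the memo, the package, the parcel, the receipt, the report

Directly stated before the sample: the memo, the receipt, and the report.
The invoice reaches the sample via the invoice → the memo → the sample.
The letter reaches the sample via the letter → the memo → the sample.
The package reaches the sample via the package → the receipt → the sample.
Likewise the parcel reaches the sample by chaining the stated constraints.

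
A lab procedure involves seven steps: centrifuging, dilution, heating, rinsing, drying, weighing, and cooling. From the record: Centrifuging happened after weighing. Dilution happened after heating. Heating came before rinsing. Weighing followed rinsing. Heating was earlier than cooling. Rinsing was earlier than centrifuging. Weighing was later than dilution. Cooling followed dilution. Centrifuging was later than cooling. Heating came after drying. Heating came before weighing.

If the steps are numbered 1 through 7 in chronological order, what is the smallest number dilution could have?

Drying and heating must both come before dilution — 2 forced predecessors.
Nothing else is forced ahead of dilution, so its earliest slot is position 2 + 1 = 3.

3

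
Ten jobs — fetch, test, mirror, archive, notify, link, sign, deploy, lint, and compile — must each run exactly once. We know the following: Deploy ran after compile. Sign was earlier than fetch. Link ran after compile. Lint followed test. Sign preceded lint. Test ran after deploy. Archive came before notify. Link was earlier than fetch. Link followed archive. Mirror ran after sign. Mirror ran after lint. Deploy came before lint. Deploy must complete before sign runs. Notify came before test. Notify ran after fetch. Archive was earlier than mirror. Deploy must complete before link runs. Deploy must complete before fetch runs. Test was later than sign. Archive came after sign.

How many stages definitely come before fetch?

5

Directly stated before fetch: deploy, link, and sign.
Archive reaches fetch via archive → link → fetch.
Compile reaches fetch via compile → link → fetch.
No chain forces notify (or any of the others) ahead of fetch.
That's archive, compile, deploy, link, and sign — 5 in all.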